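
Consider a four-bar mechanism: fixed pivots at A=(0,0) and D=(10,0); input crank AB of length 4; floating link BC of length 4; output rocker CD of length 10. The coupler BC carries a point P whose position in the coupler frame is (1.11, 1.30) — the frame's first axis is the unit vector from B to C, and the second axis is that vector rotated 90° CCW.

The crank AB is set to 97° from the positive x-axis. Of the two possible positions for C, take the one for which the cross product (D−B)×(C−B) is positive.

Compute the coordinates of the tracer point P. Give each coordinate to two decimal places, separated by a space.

-0.52 5.68

A=(0,0), D=(10.00,0)
B = A + 4.00·(cos97°, sin97°) = (-0.4875, 3.9702)
|BD| = 11.2138
circle(B,4.00) ∩ circle(D,10.00): a=1.8615, h=3.5404
  candidates: C₊=(2.5069,6.6222) cross=39.702; C₋=(-0.0000,0.0000) cross=-39.702
  mode + wants cross > 0 → take C=(2.5069,6.6222) (cross=39.702)
ex = (C−B)/|BC| = (0.7486,0.6630); ey = (-0.6630,0.7486)
P = B + 1.11·ex + 1.30·ey = (-0.5184,5.6793)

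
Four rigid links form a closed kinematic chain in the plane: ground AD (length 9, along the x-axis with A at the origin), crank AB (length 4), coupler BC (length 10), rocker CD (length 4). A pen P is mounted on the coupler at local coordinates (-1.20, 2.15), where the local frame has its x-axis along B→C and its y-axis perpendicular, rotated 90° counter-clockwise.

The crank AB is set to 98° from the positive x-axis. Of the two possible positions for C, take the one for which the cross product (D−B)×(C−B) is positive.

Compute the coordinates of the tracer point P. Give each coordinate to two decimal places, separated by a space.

-1.76 6.11

A=(0,0), D=(9.00,0)
B = A + 4.00·(cos98°, sin98°) = (-0.5567, 3.9611)
|BD| = 10.3451
circle(B,10.00) ∩ circle(D,4.00): a=9.2324, h=3.8421
  candidates: C₊=(9.4433,3.9754) cross=39.747; C₋=(6.5010,-3.1233) cross=-39.747
  mode + wants cross > 0 → take C=(9.4433,3.9754) (cross=39.747)
ex = (C−B)/|BC| = (1.0000,0.0014); ey = (-0.0014,1.0000)
P = B + -1.20·ex + 2.15·ey = (-1.7598,6.1094)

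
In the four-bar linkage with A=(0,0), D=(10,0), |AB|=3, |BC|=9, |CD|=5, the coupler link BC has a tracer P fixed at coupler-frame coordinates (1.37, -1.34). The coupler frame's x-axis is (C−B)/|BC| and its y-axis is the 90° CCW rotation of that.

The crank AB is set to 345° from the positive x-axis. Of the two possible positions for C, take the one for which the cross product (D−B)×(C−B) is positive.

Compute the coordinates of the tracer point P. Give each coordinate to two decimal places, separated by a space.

A=(0,0), D=(10.00,0)
B = A + 3.00·(cos345°, sin345°) = (2.8978, -0.7765)
|BD| = 7.1445
circle(B,9.00) ∩ circle(D,5.00): a=7.4913, h=4.9880
  candidates: C₊=(9.8027,4.9961) cross=35.637; C₋=(10.8868,-4.9207) cross=-35.637
  mode + wants cross > 0 → take C=(9.8027,4.9961) (cross=35.637)
ex = (C−B)/|BC| = (0.7672,0.6414); ey = (-0.6414,0.7672)
P = B + 1.37·ex + -1.34·ey = (4.8083,-0.9258)

4.81 -0.93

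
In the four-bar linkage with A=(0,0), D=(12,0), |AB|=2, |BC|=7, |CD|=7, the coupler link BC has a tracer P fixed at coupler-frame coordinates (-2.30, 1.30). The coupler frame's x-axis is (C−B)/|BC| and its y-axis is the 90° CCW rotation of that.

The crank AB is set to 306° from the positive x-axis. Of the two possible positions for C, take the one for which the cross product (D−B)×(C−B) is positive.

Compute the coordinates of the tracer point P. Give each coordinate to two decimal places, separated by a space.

-1.34 -2.42

A=(0,0), D=(12.00,0)
B = A + 2.00·(cos306°, sin306°) = (1.1756, -1.6180)
|BD| = 10.9447
circle(B,7.00) ∩ circle(D,7.00): a=5.4723, h=4.3650
  candidates: C₊=(5.9425,3.5080) cross=47.774; C₋=(7.2331,-5.1261) cross=-47.774
  mode + wants cross > 0 → take C=(5.9425,3.5080) (cross=47.774)
ex = (C−B)/|BC| = (0.6810,0.7323); ey = (-0.7323,0.6810)
P = B + -2.30·ex + 1.30·ey = (-1.3427,-2.4170)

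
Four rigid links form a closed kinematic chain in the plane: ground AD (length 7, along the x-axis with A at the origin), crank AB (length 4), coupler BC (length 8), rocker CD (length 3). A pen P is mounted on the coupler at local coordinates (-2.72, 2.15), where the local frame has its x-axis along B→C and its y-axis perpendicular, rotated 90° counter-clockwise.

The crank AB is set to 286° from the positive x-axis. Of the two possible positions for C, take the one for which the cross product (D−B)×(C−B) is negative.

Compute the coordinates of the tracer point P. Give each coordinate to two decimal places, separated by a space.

A=(0,0), D=(7.00,0)
B = A + 4.00·(cos286°, sin286°) = (1.1025, -3.8450)
|BD| = 7.0402
circle(B,8.00) ∩ circle(D,3.00): a=7.4262, h=2.9751
  candidates: C₊=(5.6985,2.7030) cross=20.945; C₋=(8.9482,-2.2813) cross=-20.945
  mode - wants cross < 0 → take C=(8.9482,-2.2813) (cross=-20.945)
ex = (C−B)/|BC| = (0.9807,0.1955); ey = (-0.1955,0.9807)
P = B + -2.72·ex + 2.15·ey = (-1.9852,-2.2682)

-1.99 -2.27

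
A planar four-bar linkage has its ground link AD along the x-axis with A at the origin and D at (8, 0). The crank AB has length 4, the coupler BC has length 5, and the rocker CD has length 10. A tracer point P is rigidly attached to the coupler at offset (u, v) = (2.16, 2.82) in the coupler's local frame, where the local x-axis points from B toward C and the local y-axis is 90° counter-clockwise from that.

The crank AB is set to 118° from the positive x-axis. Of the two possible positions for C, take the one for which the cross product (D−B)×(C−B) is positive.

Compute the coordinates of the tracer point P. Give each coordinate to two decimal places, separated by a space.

-2.70 6.99

A=(0,0), D=(8.00,0)
B = A + 4.00·(cos118°, sin118°) = (-1.8779, 3.5318)
|BD| = 10.4903
circle(B,5.00) ∩ circle(D,10.00): a=1.6704, h=4.7127
  candidates: C₊=(1.2817,7.4070) cross=49.438; C₋=(-1.8916,-1.4682) cross=-49.438
  mode + wants cross > 0 → take C=(1.2817,7.4070) (cross=49.438)
ex = (C−B)/|BC| = (0.6319,0.7750); ey = (-0.7750,0.6319)
P = B + 2.16·ex + 2.82·ey = (-2.6986,6.9879)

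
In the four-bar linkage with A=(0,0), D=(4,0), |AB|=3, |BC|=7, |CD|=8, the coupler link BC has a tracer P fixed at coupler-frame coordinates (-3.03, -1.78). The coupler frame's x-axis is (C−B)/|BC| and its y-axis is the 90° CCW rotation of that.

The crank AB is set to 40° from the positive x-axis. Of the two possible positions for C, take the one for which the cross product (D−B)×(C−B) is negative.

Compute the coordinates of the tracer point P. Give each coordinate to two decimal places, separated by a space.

4.14 4.92

A=(0,0), D=(4.00,0)
B = A + 3.00·(cos40°, sin40°) = (2.2981, 1.9284)
|BD| = 2.5720
circle(B,7.00) ∩ circle(D,8.00): a=-1.6301, h=6.8076
  candidates: C₊=(6.3236,7.6551) cross=17.509; C₋=(-3.8846,-1.3540) cross=-17.509
  mode - wants cross < 0 → take C=(-3.8846,-1.3540) (cross=-17.509)
ex = (C−B)/|BC| = (-0.8832,-0.4689); ey = (0.4689,-0.8832)
P = B + -3.03·ex + -1.78·ey = (4.1397,4.9213)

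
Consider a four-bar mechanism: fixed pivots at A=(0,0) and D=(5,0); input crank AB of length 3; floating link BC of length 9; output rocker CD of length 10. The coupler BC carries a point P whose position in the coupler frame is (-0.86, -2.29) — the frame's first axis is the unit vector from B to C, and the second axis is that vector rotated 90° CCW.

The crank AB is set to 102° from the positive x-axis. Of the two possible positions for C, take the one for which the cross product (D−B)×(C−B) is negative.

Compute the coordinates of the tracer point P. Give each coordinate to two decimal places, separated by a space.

-2.57 4.42

A=(0,0), D=(5.00,0)
B = A + 3.00·(cos102°, sin102°) = (-0.6237, 2.9344)
|BD| = 6.3433
circle(B,9.00) ∩ circle(D,10.00): a=1.6740, h=8.8429
  candidates: C₊=(4.9512,9.9999) cross=56.093; C₋=(-3.2304,-5.6798) cross=-56.093
  mode - wants cross < 0 → take C=(-3.2304,-5.6798) (cross=-56.093)
ex = (C−B)/|BC| = (-0.2896,-0.9571); ey = (0.9571,-0.2896)
P = B + -0.86·ex + -2.29·ey = (-2.5665,4.4208)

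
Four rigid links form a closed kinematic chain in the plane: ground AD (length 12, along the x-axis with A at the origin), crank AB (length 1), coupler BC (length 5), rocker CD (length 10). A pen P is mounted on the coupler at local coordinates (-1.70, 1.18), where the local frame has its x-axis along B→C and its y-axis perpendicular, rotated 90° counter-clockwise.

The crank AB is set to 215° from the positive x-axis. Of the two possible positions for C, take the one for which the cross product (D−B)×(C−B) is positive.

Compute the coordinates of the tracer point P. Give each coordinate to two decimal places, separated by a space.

A=(0,0), D=(12.00,0)
B = A + 1.00·(cos215°, sin215°) = (-0.8192, -0.5736)
|BD| = 12.8320
circle(B,5.00) ∩ circle(D,10.00): a=3.4936, h=3.5770
  candidates: C₊=(2.5111,3.1560) cross=45.900; C₋=(2.8308,-3.9908) cross=-45.900
  mode + wants cross > 0 → take C=(2.5111,3.1560) (cross=45.900)
ex = (C−B)/|BC| = (0.6660,0.7459); ey = (-0.7459,0.6660)
P = B + -1.70·ex + 1.18·ey = (-2.8316,-1.0557)

-2.83 -1.06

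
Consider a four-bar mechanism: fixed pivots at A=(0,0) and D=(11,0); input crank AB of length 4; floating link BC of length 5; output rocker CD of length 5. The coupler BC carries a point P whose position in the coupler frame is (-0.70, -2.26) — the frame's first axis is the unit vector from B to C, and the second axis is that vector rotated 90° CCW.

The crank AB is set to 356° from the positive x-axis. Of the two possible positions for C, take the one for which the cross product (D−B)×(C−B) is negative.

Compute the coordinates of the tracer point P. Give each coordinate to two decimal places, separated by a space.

A=(0,0), D=(11.00,0)
B = A + 4.00·(cos356°, sin356°) = (3.9903, -0.2790)
|BD| = 7.0153
circle(B,5.00) ∩ circle(D,5.00): a=3.5076, h=3.5632
  candidates: C₊=(7.3534,3.4209) cross=24.997; C₋=(7.6369,-3.6999) cross=-24.997
  mode - wants cross < 0 → take C=(7.6369,-3.6999) (cross=-24.997)
ex = (C−B)/|BC| = (0.7293,-0.6842); ey = (0.6842,0.7293)
P = B + -0.70·ex + -2.26·ey = (1.9335,-1.4484)

1.93 -1.45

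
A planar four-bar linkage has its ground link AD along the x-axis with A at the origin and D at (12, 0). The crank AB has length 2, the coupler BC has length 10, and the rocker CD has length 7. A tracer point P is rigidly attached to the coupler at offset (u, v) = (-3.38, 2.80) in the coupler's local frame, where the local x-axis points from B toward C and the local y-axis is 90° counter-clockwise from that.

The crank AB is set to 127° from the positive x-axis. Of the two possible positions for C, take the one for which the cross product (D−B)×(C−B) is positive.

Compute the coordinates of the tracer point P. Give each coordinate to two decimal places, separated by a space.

A=(0,0), D=(12.00,0)
B = A + 2.00·(cos127°, sin127°) = (-1.2036, 1.5973)
|BD| = 13.2999
circle(B,10.00) ∩ circle(D,7.00): a=8.5673, h=5.1577
  candidates: C₊=(7.9210,5.6888) cross=68.597; C₋=(6.6822,-4.5520) cross=-68.597
  mode + wants cross > 0 → take C=(7.9210,5.6888) (cross=68.597)
ex = (C−B)/|BC| = (0.9125,0.4091); ey = (-0.4091,0.9125)
P = B + -3.38·ex + 2.80·ey = (-5.4334,2.7693)

-5.43 2.77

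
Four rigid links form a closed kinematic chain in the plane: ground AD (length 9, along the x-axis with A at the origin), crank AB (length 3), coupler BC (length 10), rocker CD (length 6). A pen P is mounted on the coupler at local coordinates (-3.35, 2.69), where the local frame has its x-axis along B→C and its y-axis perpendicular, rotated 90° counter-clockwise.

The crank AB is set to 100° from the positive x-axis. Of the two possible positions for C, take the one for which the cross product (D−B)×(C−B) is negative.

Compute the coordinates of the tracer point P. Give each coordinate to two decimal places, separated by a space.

A=(0,0), D=(9.00,0)
B = A + 3.00·(cos100°, sin100°) = (-0.5209, 2.9544)
|BD| = 9.9688
circle(B,10.00) ∩ circle(D,6.00): a=8.1944, h=5.7316
  candidates: C₊=(9.0040,6.0000) cross=57.137; C₋=(5.6067,-4.9483) cross=-57.137
  mode - wants cross < 0 → take C=(5.6067,-4.9483) (cross=-57.137)
ex = (C−B)/|BC| = (0.6128,-0.7903); ey = (0.7903,0.6128)
P = B + -3.35·ex + 2.69·ey = (-0.4479,7.2501)

-0.45 7.25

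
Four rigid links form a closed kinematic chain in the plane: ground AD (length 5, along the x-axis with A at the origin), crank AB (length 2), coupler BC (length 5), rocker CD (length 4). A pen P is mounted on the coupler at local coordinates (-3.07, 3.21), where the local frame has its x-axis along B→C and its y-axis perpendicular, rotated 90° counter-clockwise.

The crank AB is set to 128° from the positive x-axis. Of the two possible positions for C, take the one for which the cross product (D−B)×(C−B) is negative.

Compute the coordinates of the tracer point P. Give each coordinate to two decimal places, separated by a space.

-0.54 5.96

A=(0,0), D=(5.00,0)
B = A + 2.00·(cos128°, sin128°) = (-1.2313, 1.5760)
|BD| = 6.4275
circle(B,5.00) ∩ circle(D,4.00): a=3.9139, h=3.1115
  candidates: C₊=(3.3260,3.6329) cross=19.999; C₋=(1.8001,-2.4002) cross=-19.999
  mode - wants cross < 0 → take C=(1.8001,-2.4002) (cross=-19.999)
ex = (C−B)/|BC| = (0.6063,-0.7952); ey = (0.7952,0.6063)
P = B + -3.07·ex + 3.21·ey = (-0.5399,5.9636)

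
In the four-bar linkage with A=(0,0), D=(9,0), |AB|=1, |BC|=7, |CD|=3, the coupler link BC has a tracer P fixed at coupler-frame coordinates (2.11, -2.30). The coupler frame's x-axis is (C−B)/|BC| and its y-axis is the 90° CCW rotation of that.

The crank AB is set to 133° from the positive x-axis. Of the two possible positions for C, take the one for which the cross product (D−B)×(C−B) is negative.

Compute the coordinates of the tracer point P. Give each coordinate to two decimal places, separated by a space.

0.84 -1.99

A=(0,0), D=(9.00,0)
B = A + 1.00·(cos133°, sin133°) = (-0.6820, 0.7314)
|BD| = 9.7096
circle(B,7.00) ∩ circle(D,3.00): a=6.9146, h=1.0900
  candidates: C₊=(6.2951,1.2974) cross=10.584; C₋=(6.1309,-0.8764) cross=-10.584
  mode - wants cross < 0 → take C=(6.1309,-0.8764) (cross=-10.584)
ex = (C−B)/|BC| = (0.9733,-0.2297); ey = (0.2297,0.9733)
P = B + 2.11·ex + -2.30·ey = (0.8433,-1.9918)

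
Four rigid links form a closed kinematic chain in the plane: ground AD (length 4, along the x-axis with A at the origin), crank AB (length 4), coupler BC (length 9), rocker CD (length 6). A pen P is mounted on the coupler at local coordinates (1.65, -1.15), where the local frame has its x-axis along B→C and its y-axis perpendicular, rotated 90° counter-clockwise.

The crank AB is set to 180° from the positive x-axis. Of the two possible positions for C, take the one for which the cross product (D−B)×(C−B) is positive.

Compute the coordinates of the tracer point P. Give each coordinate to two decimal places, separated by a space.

A=(0,0), D=(4.00,0)
B = A + 4.00·(cos180°, sin180°) = (-4.0000, 0.0000)
|BD| = 8.0000
circle(B,9.00) ∩ circle(D,6.00): a=6.8125, h=5.8813
  candidates: C₊=(2.8125,5.8813) cross=47.051; C₋=(2.8125,-5.8813) cross=-47.051
  mode + wants cross > 0 → take C=(2.8125,5.8813) (cross=47.051)
ex = (C−B)/|BC| = (0.7569,0.6535); ey = (-0.6535,0.7569)
P = B + 1.65·ex + -1.15·ey = (-1.9995,0.2078)

-2.00 0.21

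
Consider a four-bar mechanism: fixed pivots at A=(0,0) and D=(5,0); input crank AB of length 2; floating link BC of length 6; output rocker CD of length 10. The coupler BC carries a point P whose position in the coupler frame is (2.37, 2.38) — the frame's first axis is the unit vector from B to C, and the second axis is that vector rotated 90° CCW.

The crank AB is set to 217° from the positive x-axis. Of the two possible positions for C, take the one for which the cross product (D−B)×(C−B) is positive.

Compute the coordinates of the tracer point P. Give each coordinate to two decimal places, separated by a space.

-4.74 -0.01

A=(0,0), D=(5.00,0)
B = A + 2.00·(cos217°, sin217°) = (-1.5973, -1.2036)
|BD| = 6.7062
circle(B,6.00) ∩ circle(D,10.00): a=-1.4186, h=5.8299
  candidates: C₊=(-4.0392,4.2770) cross=39.096; C₋=(-1.9465,-7.1935) cross=-39.096
  mode + wants cross > 0 → take C=(-4.0392,4.2770) (cross=39.096)
ex = (C−B)/|BC| = (-0.4070,0.9134); ey = (-0.9134,-0.4070)
P = B + 2.37·ex + 2.38·ey = (-4.7358,-0.0074)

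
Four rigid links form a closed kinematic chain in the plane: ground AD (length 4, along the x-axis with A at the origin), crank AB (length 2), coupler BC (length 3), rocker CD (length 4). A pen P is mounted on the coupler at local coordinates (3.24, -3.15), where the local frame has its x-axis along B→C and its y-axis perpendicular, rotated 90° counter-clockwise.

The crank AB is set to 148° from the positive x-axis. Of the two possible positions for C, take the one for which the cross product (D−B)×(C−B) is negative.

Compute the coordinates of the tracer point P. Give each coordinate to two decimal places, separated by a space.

-2.08 -3.44

A=(0,0), D=(4.00,0)
B = A + 2.00·(cos148°, sin148°) = (-1.6961, 1.0598)
|BD| = 5.7939
circle(B,3.00) ∩ circle(D,4.00): a=2.2928, h=1.9347
  candidates: C₊=(0.9120,2.5424) cross=11.209; C₋=(0.2042,-1.2616) cross=-11.209
  mode - wants cross < 0 → take C=(0.2042,-1.2616) (cross=-11.209)
ex = (C−B)/|BC| = (0.6334,-0.7738); ey = (0.7738,0.6334)
P = B + 3.24·ex + -3.15·ey = (-2.0813,-3.4426)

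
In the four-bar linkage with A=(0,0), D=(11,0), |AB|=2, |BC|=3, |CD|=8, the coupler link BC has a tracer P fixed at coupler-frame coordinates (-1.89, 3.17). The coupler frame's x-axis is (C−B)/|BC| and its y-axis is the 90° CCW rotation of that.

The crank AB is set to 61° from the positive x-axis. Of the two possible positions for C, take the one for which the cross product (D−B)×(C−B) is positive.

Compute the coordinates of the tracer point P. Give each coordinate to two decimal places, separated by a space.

A=(0,0), D=(11.00,0)
B = A + 2.00·(cos61°, sin61°) = (0.9696, 1.7492)
|BD| = 10.1818
circle(B,3.00) ∩ circle(D,8.00): a=2.3900, h=1.8133
  candidates: C₊=(3.6356,3.1250) cross=18.462; C₋=(3.0125,-0.4477) cross=-18.462
  mode + wants cross > 0 → take C=(3.6356,3.1250) (cross=18.462)
ex = (C−B)/|BC| = (0.8887,0.4586); ey = (-0.4586,0.8887)
P = B + -1.89·ex + 3.17·ey = (-2.1636,3.6996)

-2.16 3.70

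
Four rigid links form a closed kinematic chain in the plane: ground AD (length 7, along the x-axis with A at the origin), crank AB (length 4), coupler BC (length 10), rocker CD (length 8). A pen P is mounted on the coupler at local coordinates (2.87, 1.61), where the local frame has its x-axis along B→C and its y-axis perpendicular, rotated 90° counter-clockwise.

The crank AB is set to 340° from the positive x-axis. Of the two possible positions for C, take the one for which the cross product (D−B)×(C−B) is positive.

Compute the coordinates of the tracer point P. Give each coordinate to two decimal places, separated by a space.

A=(0,0), D=(7.00,0)
B = A + 4.00·(cos340°, sin340°) = (3.7588, -1.3681)
|BD| = 3.5181
circle(B,10.00) ∩ circle(D,8.00): a=6.8754, h=7.2614
  candidates: C₊=(7.2693,7.9955) cross=25.547; C₋=(12.9168,-5.3844) cross=-25.547
  mode + wants cross > 0 → take C=(7.2693,7.9955) (cross=25.547)
ex = (C−B)/|BC| = (0.3511,0.9364); ey = (-0.9364,0.3511)
P = B + 2.87·ex + 1.61·ey = (3.2588,1.8845)

3.26 1.88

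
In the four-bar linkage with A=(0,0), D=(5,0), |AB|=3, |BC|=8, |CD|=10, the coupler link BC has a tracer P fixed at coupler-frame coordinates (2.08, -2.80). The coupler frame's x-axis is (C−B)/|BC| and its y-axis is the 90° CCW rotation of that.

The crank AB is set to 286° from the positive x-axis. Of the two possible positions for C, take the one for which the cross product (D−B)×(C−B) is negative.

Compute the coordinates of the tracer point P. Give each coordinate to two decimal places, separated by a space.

-0.70 -6.02

A=(0,0), D=(5.00,0)
B = A + 3.00·(cos286°, sin286°) = (0.8269, -2.8838)
|BD| = 5.0726
circle(B,8.00) ∩ circle(D,10.00): a=-1.0122, h=7.9357
  candidates: C₊=(-4.5173,3.0693) cross=40.254; C₋=(4.5057,-9.9878) cross=-40.254
  mode - wants cross < 0 → take C=(4.5057,-9.9878) (cross=-40.254)
ex = (C−B)/|BC| = (0.4598,-0.8880); ey = (0.8880,0.4598)
P = B + 2.08·ex + -2.80·ey = (-0.7030,-6.0184)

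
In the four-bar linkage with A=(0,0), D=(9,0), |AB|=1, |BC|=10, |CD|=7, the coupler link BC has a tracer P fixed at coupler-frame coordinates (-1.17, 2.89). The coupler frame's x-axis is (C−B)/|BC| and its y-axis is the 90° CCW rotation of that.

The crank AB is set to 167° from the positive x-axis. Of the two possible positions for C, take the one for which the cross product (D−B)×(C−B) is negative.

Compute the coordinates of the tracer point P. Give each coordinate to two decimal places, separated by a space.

0.11 3.15

A=(0,0), D=(9.00,0)
B = A + 1.00·(cos167°, sin167°) = (-0.9744, 0.2250)
|BD| = 9.9769
circle(B,10.00) ∩ circle(D,7.00): a=7.5444, h=6.5637
  candidates: C₊=(6.7161,6.6169) cross=65.486; C₋=(6.4201,-6.5072) cross=-65.486
  mode - wants cross < 0 → take C=(6.4201,-6.5072) (cross=-65.486)
ex = (C−B)/|BC| = (0.7394,-0.6732); ey = (0.6732,0.7394)
P = B + -1.17·ex + 2.89·ey = (0.1061,3.1496)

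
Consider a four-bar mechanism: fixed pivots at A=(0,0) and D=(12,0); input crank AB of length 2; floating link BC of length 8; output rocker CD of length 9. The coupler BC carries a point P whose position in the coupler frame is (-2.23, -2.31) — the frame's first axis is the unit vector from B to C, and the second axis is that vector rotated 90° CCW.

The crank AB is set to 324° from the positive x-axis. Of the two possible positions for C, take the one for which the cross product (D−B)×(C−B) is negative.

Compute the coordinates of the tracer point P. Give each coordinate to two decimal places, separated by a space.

-1.58 -0.95

A=(0,0), D=(12.00,0)
B = A + 2.00·(cos324°, sin324°) = (1.6180, -1.1756)
|BD| = 10.4483
circle(B,8.00) ∩ circle(D,9.00): a=4.4106, h=6.6743
  candidates: C₊=(5.2497,5.9526) cross=69.735; C₋=(6.7516,-7.3112) cross=-69.735
  mode - wants cross < 0 → take C=(6.7516,-7.3112) (cross=-69.735)
ex = (C−B)/|BC| = (0.6417,-0.7670); ey = (0.7670,0.6417)
P = B + -2.23·ex + -2.31·ey = (-1.5846,-0.9476)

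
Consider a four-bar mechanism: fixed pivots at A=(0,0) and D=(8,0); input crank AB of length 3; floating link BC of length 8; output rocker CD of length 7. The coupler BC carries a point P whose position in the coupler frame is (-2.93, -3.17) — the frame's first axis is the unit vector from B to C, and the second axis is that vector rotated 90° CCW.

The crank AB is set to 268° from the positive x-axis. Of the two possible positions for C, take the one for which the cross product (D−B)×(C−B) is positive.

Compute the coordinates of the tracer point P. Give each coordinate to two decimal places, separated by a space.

A=(0,0), D=(8.00,0)
B = A + 3.00·(cos268°, sin268°) = (-0.1047, -2.9982)
|BD| = 8.6415
circle(B,8.00) ∩ circle(D,7.00): a=5.1886, h=6.0892
  candidates: C₊=(2.6490,4.5130) cross=52.619; C₋=(6.8743,-6.9089) cross=-52.619
  mode + wants cross > 0 → take C=(2.6490,4.5130) (cross=52.619)
ex = (C−B)/|BC| = (0.3442,0.9389); ey = (-0.9389,0.3442)
P = B + -2.93·ex + -3.17·ey = (1.8630,-6.8403)

1.86 -6.84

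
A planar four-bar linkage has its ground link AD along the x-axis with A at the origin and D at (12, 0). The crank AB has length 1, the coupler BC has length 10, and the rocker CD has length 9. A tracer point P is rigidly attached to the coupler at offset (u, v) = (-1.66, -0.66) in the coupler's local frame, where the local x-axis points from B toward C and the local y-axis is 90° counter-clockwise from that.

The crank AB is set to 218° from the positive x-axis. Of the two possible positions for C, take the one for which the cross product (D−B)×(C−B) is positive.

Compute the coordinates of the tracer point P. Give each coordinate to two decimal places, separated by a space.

A=(0,0), D=(12.00,0)
B = A + 1.00·(cos218°, sin218°) = (-0.7880, -0.6157)
|BD| = 12.8028
circle(B,10.00) ∩ circle(D,9.00): a=7.1434, h=6.9980
  candidates: C₊=(6.0106,6.7177) cross=89.594; C₋=(6.6837,-7.2620) cross=-89.594
  mode + wants cross > 0 → take C=(6.0106,6.7177) (cross=89.594)
ex = (C−B)/|BC| = (0.6799,0.7333); ey = (-0.7333,0.6799)
P = B + -1.66·ex + -0.66·ey = (-1.4326,-2.2817)

-1.43 -2.28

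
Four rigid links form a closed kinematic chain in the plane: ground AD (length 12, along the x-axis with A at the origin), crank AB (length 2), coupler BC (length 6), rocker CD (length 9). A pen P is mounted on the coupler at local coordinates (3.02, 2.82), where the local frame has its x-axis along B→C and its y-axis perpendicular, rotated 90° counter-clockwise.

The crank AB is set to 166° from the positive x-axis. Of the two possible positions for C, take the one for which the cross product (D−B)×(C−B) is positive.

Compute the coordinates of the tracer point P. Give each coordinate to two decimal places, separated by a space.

-0.37 4.31

A=(0,0), D=(12.00,0)
B = A + 2.00·(cos166°, sin166°) = (-1.9406, 0.4838)
|BD| = 13.9490
circle(B,6.00) ∩ circle(D,9.00): a=5.3615, h=2.6934
  candidates: C₊=(3.5111,2.9897) cross=37.571; C₋=(3.3242,-2.3939) cross=-37.571
  mode + wants cross > 0 → take C=(3.5111,2.9897) (cross=37.571)
ex = (C−B)/|BC| = (0.9086,0.4176); ey = (-0.4176,0.9086)
P = B + 3.02·ex + 2.82·ey = (-0.3743,4.3074)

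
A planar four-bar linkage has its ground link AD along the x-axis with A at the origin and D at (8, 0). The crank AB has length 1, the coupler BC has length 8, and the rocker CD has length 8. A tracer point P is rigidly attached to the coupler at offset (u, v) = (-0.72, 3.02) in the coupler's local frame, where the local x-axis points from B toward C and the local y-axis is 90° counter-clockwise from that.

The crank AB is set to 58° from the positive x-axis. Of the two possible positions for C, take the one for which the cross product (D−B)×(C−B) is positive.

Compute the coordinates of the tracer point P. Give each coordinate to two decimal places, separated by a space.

A=(0,0), D=(8.00,0)
B = A + 1.00·(cos58°, sin58°) = (0.5299, 0.8480)
|BD| = 7.5181
circle(B,8.00) ∩ circle(D,8.00): a=3.7590, h=7.0618
  candidates: C₊=(5.0615,7.4408) cross=53.091; C₋=(3.4684,-6.5928) cross=-53.091
  mode + wants cross > 0 → take C=(5.0615,7.4408) (cross=53.091)
ex = (C−B)/|BC| = (0.5665,0.8241); ey = (-0.8241,0.5665)
P = B + -0.72·ex + 3.02·ey = (-2.3667,1.9654)

-2.37 1.97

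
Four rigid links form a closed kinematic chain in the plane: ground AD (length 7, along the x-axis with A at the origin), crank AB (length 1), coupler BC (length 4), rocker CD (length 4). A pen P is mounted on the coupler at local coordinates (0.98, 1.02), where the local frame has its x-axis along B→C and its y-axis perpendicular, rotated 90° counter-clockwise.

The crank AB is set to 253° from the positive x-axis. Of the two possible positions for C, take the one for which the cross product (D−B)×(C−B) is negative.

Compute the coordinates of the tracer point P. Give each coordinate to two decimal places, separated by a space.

0.93 -0.24

A=(0,0), D=(7.00,0)
B = A + 1.00·(cos253°, sin253°) = (-0.2924, -0.9563)
|BD| = 7.3548
circle(B,4.00) ∩ circle(D,4.00): a=3.6774, h=1.5738
  candidates: C₊=(3.1492,1.0822) cross=11.575; C₋=(3.5584,-2.0385) cross=-11.575
  mode - wants cross < 0 → take C=(3.5584,-2.0385) (cross=-11.575)
ex = (C−B)/|BC| = (0.9627,-0.2706); ey = (0.2706,0.9627)
P = B + 0.98·ex + 1.02·ey = (0.9270,-0.2395)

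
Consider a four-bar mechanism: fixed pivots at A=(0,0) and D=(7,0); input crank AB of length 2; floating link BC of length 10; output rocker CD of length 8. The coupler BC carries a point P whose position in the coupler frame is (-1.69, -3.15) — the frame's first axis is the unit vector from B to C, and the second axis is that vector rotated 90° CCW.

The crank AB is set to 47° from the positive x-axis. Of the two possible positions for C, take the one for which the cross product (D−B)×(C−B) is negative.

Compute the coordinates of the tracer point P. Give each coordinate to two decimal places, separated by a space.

-2.19 1.83

A=(0,0), D=(7.00,0)
B = A + 2.00·(cos47°, sin47°) = (1.3640, 1.4627)
|BD| = 5.8227
circle(B,10.00) ∩ circle(D,8.00): a=6.0027, h=7.9980
  candidates: C₊=(9.1834,7.6963) cross=46.570; C₋=(5.1651,-7.7867) cross=-46.570
  mode - wants cross < 0 → take C=(5.1651,-7.7867) (cross=-46.570)
ex = (C−B)/|BC| = (0.3801,-0.9249); ey = (0.9249,0.3801)
P = B + -1.69·ex + -3.15·ey = (-2.1920,1.8285)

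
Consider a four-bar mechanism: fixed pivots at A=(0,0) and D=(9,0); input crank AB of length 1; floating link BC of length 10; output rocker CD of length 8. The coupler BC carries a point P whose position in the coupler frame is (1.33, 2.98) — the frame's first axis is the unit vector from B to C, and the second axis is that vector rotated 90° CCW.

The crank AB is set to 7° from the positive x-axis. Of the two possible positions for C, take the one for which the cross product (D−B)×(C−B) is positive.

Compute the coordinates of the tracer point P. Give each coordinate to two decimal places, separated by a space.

-0.46 3.05

A=(0,0), D=(9.00,0)
B = A + 1.00·(cos7°, sin7°) = (0.9925, 0.1219)
|BD| = 8.0084
circle(B,10.00) ∩ circle(D,8.00): a=6.2518, h=7.8048
  candidates: C₊=(7.3624,7.8306) cross=62.504; C₋=(7.1249,-7.7771) cross=-62.504
  mode + wants cross > 0 → take C=(7.3624,7.8306) (cross=62.504)
ex = (C−B)/|BC| = (0.6370,0.7709); ey = (-0.7709,0.6370)
P = B + 1.33·ex + 2.98·ey = (-0.4575,3.0454)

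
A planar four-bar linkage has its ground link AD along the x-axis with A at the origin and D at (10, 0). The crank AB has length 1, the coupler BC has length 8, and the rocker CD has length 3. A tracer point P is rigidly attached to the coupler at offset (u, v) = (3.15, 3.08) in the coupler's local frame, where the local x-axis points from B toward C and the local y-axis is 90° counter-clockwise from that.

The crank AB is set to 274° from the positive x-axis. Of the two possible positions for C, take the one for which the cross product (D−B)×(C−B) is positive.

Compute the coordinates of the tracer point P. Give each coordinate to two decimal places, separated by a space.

1.96 2.98

A=(0,0), D=(10.00,0)
B = A + 1.00·(cos274°, sin274°) = (0.0698, -0.9976)
|BD| = 9.9802
circle(B,8.00) ∩ circle(D,3.00): a=7.7456, h=2.0016
  candidates: C₊=(7.5765,1.7682) cross=19.976; C₋=(7.9766,-2.2149) cross=-19.976
  mode + wants cross > 0 → take C=(7.5765,1.7682) (cross=19.976)
ex = (C−B)/|BC| = (0.9383,0.3457); ey = (-0.3457,0.9383)
P = B + 3.15·ex + 3.08·ey = (1.9607,2.9815)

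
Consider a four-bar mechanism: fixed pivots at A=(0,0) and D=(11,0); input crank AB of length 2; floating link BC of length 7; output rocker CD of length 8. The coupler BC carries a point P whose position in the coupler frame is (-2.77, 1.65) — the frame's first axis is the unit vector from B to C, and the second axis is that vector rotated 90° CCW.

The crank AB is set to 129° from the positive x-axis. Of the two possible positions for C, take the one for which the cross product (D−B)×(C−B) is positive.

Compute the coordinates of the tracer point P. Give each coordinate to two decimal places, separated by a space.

A=(0,0), D=(11.00,0)
B = A + 2.00·(cos129°, sin129°) = (-1.2586, 1.5543)
|BD| = 12.3568
circle(B,7.00) ∩ circle(D,8.00): a=5.5714, h=4.2378
  candidates: C₊=(4.8016,5.0576) cross=52.366; C₋=(3.7355,-3.3507) cross=-52.366
  mode + wants cross > 0 → take C=(4.8016,5.0576) (cross=52.366)
ex = (C−B)/|BC| = (0.8657,0.5005); ey = (-0.5005,0.8657)
P = B + -2.77·ex + 1.65·ey = (-4.4826,1.5964)

-4.48 1.60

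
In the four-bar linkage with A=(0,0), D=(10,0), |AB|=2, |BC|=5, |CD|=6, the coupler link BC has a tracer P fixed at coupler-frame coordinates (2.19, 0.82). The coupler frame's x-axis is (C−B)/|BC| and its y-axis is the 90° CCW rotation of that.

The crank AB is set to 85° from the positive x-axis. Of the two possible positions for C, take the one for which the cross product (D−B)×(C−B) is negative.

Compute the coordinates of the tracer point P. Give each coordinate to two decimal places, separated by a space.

2.40 1.28

A=(0,0), D=(10.00,0)
B = A + 2.00·(cos85°, sin85°) = (0.1743, 1.9924)
|BD| = 10.0257
circle(B,5.00) ∩ circle(D,6.00): a=4.4642, h=2.2518
  candidates: C₊=(4.9970,3.3121) cross=22.576; C₋=(4.1020,-1.1017) cross=-22.576
  mode - wants cross < 0 → take C=(4.1020,-1.1017) (cross=-22.576)
ex = (C−B)/|BC| = (0.7855,-0.6188); ey = (0.6188,0.7855)
P = B + 2.19·ex + 0.82·ey = (2.4021,1.2813)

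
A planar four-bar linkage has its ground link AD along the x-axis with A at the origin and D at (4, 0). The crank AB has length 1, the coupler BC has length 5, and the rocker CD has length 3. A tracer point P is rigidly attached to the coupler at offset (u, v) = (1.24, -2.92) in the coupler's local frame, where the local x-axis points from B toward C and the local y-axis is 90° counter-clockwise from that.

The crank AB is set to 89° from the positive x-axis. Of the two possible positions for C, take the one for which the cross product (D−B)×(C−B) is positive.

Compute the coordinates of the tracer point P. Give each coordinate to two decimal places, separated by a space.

A=(0,0), D=(4.00,0)
B = A + 1.00·(cos89°, sin89°) = (0.0175, 0.9998)
|BD| = 4.1061
circle(B,5.00) ∩ circle(D,3.00): a=4.0014, h=2.9982
  candidates: C₊=(4.6284,2.9334) cross=12.311; C₋=(3.1683,-2.8824) cross=-12.311
  mode + wants cross > 0 → take C=(4.6284,2.9334) (cross=12.311)
ex = (C−B)/|BC| = (0.9222,0.3867); ey = (-0.3867,0.9222)
P = B + 1.24·ex + -2.92·ey = (2.2902,-1.2134)

2.29 -1.21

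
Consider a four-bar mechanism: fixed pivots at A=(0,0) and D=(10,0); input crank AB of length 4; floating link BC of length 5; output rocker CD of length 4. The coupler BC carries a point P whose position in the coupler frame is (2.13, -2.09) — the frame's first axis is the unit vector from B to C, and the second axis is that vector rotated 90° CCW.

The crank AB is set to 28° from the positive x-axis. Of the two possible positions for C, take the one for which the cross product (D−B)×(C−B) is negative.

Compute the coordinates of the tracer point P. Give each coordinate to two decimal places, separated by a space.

3.18 -1.09

A=(0,0), D=(10.00,0)
B = A + 4.00·(cos28°, sin28°) = (3.5318, 1.8779)
|BD| = 6.7353
circle(B,5.00) ∩ circle(D,4.00): a=4.0358, h=2.9517
  candidates: C₊=(8.2305,3.5873) cross=19.881; C₋=(6.5846,-2.0820) cross=-19.881
  mode - wants cross < 0 → take C=(6.5846,-2.0820) (cross=-19.881)
ex = (C−B)/|BC| = (0.6106,-0.7920); ey = (0.7920,0.6106)
P = B + 2.13·ex + -2.09·ey = (3.1770,-1.0851)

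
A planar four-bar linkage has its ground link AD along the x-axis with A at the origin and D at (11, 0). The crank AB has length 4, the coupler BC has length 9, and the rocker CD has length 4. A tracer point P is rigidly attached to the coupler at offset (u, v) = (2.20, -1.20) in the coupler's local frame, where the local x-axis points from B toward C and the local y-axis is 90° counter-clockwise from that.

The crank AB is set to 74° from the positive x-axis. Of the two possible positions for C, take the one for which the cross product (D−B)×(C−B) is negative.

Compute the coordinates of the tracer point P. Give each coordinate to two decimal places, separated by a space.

A=(0,0), D=(11.00,0)
B = A + 4.00·(cos74°, sin74°) = (1.1025, 3.8450)
|BD| = 10.6181
circle(B,9.00) ∩ circle(D,4.00): a=8.3699, h=3.3084
  candidates: C₊=(10.1024,3.8980) cross=35.129; C₋=(7.7063,-2.2697) cross=-35.129
  mode - wants cross < 0 → take C=(7.7063,-2.2697) (cross=-35.129)
ex = (C−B)/|BC| = (0.7338,-0.6794); ey = (0.6794,0.7338)
P = B + 2.20·ex + -1.20·ey = (1.9015,1.4698)

1.90 1.47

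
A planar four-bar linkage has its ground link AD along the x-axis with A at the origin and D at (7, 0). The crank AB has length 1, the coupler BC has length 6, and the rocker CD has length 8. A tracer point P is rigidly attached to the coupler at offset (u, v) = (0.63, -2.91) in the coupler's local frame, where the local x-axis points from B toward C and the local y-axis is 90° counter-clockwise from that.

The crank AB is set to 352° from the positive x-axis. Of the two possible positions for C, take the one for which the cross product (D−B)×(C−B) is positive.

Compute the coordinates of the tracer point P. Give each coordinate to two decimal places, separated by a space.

A=(0,0), D=(7.00,0)
B = A + 1.00·(cos352°, sin352°) = (0.9903, -0.1392)
|BD| = 6.0113
circle(B,6.00) ∩ circle(D,8.00): a=0.6767, h=5.9617
  candidates: C₊=(1.5288,5.8366) cross=35.838; C₋=(1.8049,-6.0836) cross=-35.838
  mode + wants cross > 0 → take C=(1.5288,5.8366) (cross=35.838)
ex = (C−B)/|BC| = (0.0898,0.9960); ey = (-0.9960,0.0898)
P = B + 0.63·ex + -2.91·ey = (3.9451,0.2271)

3.95 0.23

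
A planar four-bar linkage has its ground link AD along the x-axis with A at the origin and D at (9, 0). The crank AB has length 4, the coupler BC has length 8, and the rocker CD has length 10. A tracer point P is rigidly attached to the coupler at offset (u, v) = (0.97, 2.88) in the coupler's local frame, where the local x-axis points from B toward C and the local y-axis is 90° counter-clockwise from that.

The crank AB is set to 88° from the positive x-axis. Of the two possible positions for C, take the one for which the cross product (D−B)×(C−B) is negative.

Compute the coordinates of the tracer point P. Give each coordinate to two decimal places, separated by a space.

2.98 2.92

A=(0,0), D=(9.00,0)
B = A + 4.00·(cos88°, sin88°) = (0.1396, 3.9976)
|BD| = 9.7205
circle(B,8.00) ∩ circle(D,10.00): a=3.0085, h=7.4128
  candidates: C₊=(5.9304,9.5172) cross=72.055; C₋=(-0.1666,-3.9966) cross=-72.055
  mode - wants cross < 0 → take C=(-0.1666,-3.9966) (cross=-72.055)
ex = (C−B)/|BC| = (-0.0383,-0.9993); ey = (0.9993,-0.0383)
P = B + 0.97·ex + 2.88·ey = (2.9804,2.9180)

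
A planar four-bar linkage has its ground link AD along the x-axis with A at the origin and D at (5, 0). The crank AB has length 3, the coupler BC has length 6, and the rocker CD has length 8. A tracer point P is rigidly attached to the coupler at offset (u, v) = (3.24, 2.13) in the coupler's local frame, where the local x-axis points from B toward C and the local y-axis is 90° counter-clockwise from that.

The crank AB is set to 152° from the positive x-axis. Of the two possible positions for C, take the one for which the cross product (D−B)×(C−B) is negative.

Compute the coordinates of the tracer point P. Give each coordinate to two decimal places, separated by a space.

0.01 -1.42

A=(0,0), D=(5.00,0)
B = A + 3.00·(cos152°, sin152°) = (-2.6488, 1.4084)
|BD| = 7.7774
circle(B,6.00) ∩ circle(D,8.00): a=2.0886, h=5.6247
  candidates: C₊=(0.4238,6.5619) cross=43.746; C₋=(-1.6133,-4.5016) cross=-43.746
  mode - wants cross < 0 → take C=(-1.6133,-4.5016) (cross=-43.746)
ex = (C−B)/|BC| = (0.1726,-0.9850); ey = (0.9850,0.1726)
P = B + 3.24·ex + 2.13·ey = (0.0084,-1.4154)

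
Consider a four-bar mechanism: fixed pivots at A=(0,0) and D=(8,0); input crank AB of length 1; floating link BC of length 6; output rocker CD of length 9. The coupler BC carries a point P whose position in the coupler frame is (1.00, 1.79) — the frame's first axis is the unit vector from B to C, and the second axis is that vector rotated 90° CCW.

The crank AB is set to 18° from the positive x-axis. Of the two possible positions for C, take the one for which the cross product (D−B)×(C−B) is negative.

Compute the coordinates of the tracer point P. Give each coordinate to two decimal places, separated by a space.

2.75 -0.67

A=(0,0), D=(8.00,0)
B = A + 1.00·(cos18°, sin18°) = (0.9511, 0.3090)
|BD| = 7.0557
circle(B,6.00) ∩ circle(D,9.00): a=0.3390, h=5.9904
  candidates: C₊=(1.5520,6.2788) cross=42.267; C₋=(1.0273,-5.6905) cross=-42.267
  mode - wants cross < 0 → take C=(1.0273,-5.6905) (cross=-42.267)
ex = (C−B)/|BC| = (0.0127,-0.9999); ey = (0.9999,0.0127)
P = B + 1.00·ex + 1.79·ey = (2.7536,-0.6681)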